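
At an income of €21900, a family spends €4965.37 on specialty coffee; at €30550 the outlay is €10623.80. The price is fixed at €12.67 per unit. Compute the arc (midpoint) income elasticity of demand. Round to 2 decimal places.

With a constant price, Q₁ = 4965.37/12.67 = 391.900 and Q₂ = 10623.80/12.67 = 838.500 (equivalently, work directly with expenditure since P cancels).
Midpoint %ΔQ = (10623.80 − 4965.37)/7794.58 = 0.72594; midpoint %ΔI = (30550 − 21900)/26225 = 0.32984.
η = 0.72594 / 0.32984 = 2.20.

2.20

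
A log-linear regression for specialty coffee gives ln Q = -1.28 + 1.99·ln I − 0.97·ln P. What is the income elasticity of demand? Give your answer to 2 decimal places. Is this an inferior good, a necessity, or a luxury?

1.99 (luxury)

In a log-linear demand, the coefficient on ln I is the income elasticity.
So η = 1.99.
η > 1 ⇒ luxury.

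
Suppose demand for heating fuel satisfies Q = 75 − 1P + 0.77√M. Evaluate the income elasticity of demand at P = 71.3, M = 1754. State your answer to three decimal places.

At P = 71.3, M = 1754: Q = 35.948.
Holding P constant, ∂Q/∂M = 0.77/(2√M) = 0.00919276.
η_M = (∂Q/∂M)·(M/Q) = 0.00919276 × (1754/35.948) = 0.449.

0.449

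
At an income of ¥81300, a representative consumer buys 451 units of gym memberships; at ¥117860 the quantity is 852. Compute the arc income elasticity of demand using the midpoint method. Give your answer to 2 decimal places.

ΔQ = 852 − 451 = 401; midpoint Q̄ = (451 + 852)/2 = 651.5.
ΔI = 117860 − 81300 = 36560; midpoint Ī = (81300 + 117860)/2 = 99580.
η = (ΔQ/Q̄) ÷ (ΔI/Ī) = (401/651.5) ÷ (36560/99580) = 1.68.

1.68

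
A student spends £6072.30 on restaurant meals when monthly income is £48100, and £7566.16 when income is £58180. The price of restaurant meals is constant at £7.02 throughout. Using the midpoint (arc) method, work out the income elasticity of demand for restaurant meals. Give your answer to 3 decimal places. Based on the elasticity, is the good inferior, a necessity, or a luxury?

With a constant price, Q₁ = 6072.30/7.02 = 865.000 and Q₂ = 7566.16/7.02 = 1077.801 (equivalently, work directly with expenditure since P cancels).
Midpoint %ΔQ = (7566.16 − 6072.30)/6819.23 = 0.21907; midpoint %ΔI = (58180 − 48100)/53140 = 0.18969.
η = 0.21907 / 0.18969 = 1.155.
η > 1 ⇒ luxury.

1.155 (luxury)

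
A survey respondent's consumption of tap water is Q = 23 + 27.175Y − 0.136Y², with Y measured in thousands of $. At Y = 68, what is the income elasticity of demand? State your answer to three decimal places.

0.475

At Y = 68: Q = 1242.0360.
dQ/dY = 27.175 − 0.272Y = 8.67900.
η = (dQ/dY)·(Y/Q) = 8.67900 × (68/1242.0360) = 0.475.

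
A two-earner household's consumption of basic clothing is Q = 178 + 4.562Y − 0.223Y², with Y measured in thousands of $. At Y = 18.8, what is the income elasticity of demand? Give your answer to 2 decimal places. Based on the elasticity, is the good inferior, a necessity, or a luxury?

-0.39 (inferior good)

At Y = 18.8: Q = 184.9485.
dQ/dY = 4.562 − 0.446Y = -3.82280.
η = (dQ/dY)·(Y/Q) = -3.82280 × (18.8/184.9485) = -0.39.
η < 0 ⇒ inferior good.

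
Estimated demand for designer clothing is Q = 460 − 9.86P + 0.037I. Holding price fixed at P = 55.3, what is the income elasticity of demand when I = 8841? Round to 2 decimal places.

At P = 55.3, I = 8841: Q = 241.859.
Holding P constant, ∂Q/∂I = 0.037.
η_I = (∂Q/∂I)·(I/Q) = 0.037 × (8841/241.859) = 1.35.

1.35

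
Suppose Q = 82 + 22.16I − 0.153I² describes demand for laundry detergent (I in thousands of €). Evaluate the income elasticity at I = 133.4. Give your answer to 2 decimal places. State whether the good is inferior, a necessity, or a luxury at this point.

-7.89 (inferior good)

At I = 133.4: Q = 315.4233.
dQ/dI = 22.16 − 0.306I = -18.66040.
η = (dQ/dI)·(I/Q) = -18.66040 × (133.4/315.4233) = -7.89.
η < 0 ⇒ inferior good.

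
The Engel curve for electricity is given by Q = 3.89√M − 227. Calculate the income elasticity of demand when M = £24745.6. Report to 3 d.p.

At M = 24745.6: Q = 384.926.
dQ/dM = 3.89/(2√M) = 0.0123643 at this income.
η = (dQ/dM)·(M/Q) = 0.0123643 × (24745.6/384.926) = 0.795.

0.795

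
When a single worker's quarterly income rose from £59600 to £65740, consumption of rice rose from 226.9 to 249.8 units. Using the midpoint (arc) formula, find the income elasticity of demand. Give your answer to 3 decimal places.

0.981

ΔQ = 249.8 − 226.9 = 22.9; midpoint Q̄ = (226.9 + 249.8)/2 = 238.35.
ΔI = 65740 − 59600 = 6140; midpoint Ī = (59600 + 65740)/2 = 62670.
η = (ΔQ/Q̄) ÷ (ΔI/Ī) = (22.9/238.35) ÷ (6140/62670) = 0.981.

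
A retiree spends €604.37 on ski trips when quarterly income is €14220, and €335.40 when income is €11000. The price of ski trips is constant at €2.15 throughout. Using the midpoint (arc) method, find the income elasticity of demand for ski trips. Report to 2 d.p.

With a constant price, Q₁ = 604.37/2.15 = 281.102 and Q₂ = 335.40/2.15 = 156.000 (equivalently, work directly with expenditure since P cancels).
Midpoint %ΔQ = (335.40 − 604.37)/469.89 = -0.57242; midpoint %ΔI = (11000 − 14220)/12610 = -0.25535.
η = -0.57242 / -0.25535 = 2.24.

2.24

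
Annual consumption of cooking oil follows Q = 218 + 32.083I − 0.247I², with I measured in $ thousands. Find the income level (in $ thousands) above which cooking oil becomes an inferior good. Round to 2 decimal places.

dQ/dI = 32.083 − 0.494I.
The good is inferior where dQ/dI < 0. Setting dQ/dI = 0 gives I = 32.083 / 0.494 = 64.95.

64.95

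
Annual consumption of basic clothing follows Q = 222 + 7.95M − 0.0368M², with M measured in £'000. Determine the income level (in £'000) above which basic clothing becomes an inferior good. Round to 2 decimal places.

108.02

dQ/dM = 7.95 − 0.0736M.
The good is inferior where dQ/dM < 0. Setting dQ/dM = 0 gives M = 7.95 / 0.0736 = 108.02.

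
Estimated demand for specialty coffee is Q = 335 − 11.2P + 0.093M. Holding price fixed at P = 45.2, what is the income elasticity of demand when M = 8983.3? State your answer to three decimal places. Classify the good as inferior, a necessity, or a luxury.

1.258 (luxury)

At P = 45.2, M = 8983.3: Q = 664.207.
Holding P constant, ∂Q/∂M = 0.093.
η_M = (∂Q/∂M)·(M/Q) = 0.093 × (8983.3/664.207) = 1.258.
Since η > 1, this is a luxury.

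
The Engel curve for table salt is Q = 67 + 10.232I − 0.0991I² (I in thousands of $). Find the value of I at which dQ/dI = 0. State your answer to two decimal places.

51.62

dQ/dI = 10.232 − 0.1982I.
The good is inferior where dQ/dI < 0. Setting dQ/dI = 0 gives I = 10.232 / 0.1982 = 51.62.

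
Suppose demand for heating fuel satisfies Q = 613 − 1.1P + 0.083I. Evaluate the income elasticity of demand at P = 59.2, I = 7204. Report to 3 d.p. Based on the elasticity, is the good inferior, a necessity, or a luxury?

At P = 59.2, I = 7204: Q = 1145.812.
Holding P constant, ∂Q/∂I = 0.083.
η_I = (∂Q/∂I)·(I/Q) = 0.083 × (7204/1145.812) = 0.522.
Since 0 < η < 1, this is a necessity.

0.522 (necessity)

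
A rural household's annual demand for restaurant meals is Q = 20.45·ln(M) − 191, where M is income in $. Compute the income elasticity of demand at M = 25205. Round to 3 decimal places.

At M = 25205: Q = 16.257.
dQ/dM = 20.45/M = 0.000811347 at this income.
η = (dQ/dM)·(M/Q) = 0.000811347 × (25205/16.257) = 1.258.

1.258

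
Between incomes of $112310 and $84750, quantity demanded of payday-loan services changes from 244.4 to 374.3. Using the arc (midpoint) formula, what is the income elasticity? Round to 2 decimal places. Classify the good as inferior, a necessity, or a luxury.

-1.50 (inferior good)

ΔQ = 374.3 − 244.4 = 129.9; midpoint Q̄ = (244.4 + 374.3)/2 = 309.35.
ΔI = 84750 − 112310 = -27560; midpoint Ī = (112310 + 84750)/2 = 98530.
η = (ΔQ/Q̄) ÷ (ΔI/Ī) = (129.9/309.35) ÷ (-27560/98530) = -1.50.
η < 0 ⇒ inferior good.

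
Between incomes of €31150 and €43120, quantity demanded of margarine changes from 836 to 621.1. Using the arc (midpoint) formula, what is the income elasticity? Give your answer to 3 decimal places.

-0.915

ΔQ = 621.1 − 836 = -214.9; midpoint Q̄ = (836 + 621.1)/2 = 728.55.
ΔI = 43120 − 31150 = 11970; midpoint Ī = (31150 + 43120)/2 = 37135.
η = (ΔQ/Q̄) ÷ (ΔI/Ī) = (-214.9/728.55) ÷ (11970/37135) = -0.915.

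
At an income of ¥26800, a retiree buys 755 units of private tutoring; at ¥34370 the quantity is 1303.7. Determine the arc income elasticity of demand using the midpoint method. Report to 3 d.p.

ΔQ = 1303.7 − 755 = 548.7; midpoint Q̄ = (755 + 1303.7)/2 = 1029.35.
ΔI = 34370 − 26800 = 7570; midpoint Ī = (26800 + 34370)/2 = 30585.
η = (ΔQ/Q̄) ÷ (ΔI/Ī) = (548.7/1029.35) ÷ (7570/30585) = 2.154.

2.154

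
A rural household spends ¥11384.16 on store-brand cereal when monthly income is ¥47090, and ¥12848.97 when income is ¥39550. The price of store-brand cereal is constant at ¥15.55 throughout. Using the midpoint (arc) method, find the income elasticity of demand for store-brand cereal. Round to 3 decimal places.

With a constant price, Q₁ = 11384.16/15.55 = 732.100 and Q₂ = 12848.97/15.55 = 826.300 (equivalently, work directly with expenditure since P cancels).
Midpoint %ΔQ = (12848.97 − 11384.16)/12116.56 = 0.12089; midpoint %ΔI = (39550 − 47090)/43320 = -0.17405.
η = 0.12089 / -0.17405 = -0.695.

-0.695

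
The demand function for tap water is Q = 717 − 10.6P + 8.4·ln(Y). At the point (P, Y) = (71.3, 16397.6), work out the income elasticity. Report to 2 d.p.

At P = 71.3, Y = 16397.6: Q = 42.741.
Holding P constant, ∂Q/∂Y = 8.4/Y = 0.00051227.
η_Y = (∂Q/∂Y)·(Y/Q) = 0.00051227 × (16397.6/42.741) = 0.20.

0.20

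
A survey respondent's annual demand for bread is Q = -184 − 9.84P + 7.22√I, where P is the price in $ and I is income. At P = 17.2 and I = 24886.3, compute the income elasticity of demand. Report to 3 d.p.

At P = 17.2, I = 24886.3: Q = 785.735.
Holding P constant, ∂Q/∂I = 7.22/(2√I) = 0.0228837.
η_I = (∂Q/∂I)·(I/Q) = 0.0228837 × (24886.3/785.735) = 0.725.

0.725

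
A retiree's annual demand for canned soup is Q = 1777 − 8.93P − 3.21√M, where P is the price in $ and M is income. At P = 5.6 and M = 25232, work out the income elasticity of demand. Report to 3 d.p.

At P = 5.6, M = 25232: Q = 1217.097.
Holding P constant, ∂Q/∂M = -3.21/(2√M) = -0.0101041.
η_M = (∂Q/∂M)·(M/Q) = -0.0101041 × (25232/1217.097) = -0.209.

-0.209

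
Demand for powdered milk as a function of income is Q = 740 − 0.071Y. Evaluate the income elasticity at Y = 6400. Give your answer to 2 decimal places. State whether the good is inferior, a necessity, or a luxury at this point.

At Y = 6400: Q = 285.600.
dQ/dY = −0.071.
η = (dQ/dY)·(Y/Q) = -0.071 × (6400/285.600) = -1.59.
Since η < 0, the good is an inferior good.

-1.59 (inferior good)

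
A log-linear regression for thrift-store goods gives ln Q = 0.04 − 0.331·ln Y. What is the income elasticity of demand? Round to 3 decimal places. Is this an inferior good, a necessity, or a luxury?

In a log-linear demand, the coefficient on ln Y is the income elasticity.
So η = -0.331.
η < 0 ⇒ inferior good.

-0.331 (inferior good)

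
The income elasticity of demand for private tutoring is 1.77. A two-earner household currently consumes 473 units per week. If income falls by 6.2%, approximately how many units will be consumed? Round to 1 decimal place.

%ΔQ ≈ η × %ΔI = 1.77 × (-6.2%) = -10.974%.
New Q ≈ 473 × (1 − 0.10974) = 421.1.

421.1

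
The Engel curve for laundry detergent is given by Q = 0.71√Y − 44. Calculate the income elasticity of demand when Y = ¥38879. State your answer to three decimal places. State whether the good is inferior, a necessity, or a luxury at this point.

At Y = 38879: Q = 95.996.
dQ/dY = 0.71/(2√Y) = 0.00180041 at this income.
η = (dQ/dY)·(Y/Q) = 0.00180041 × (38879/95.996) = 0.729.
Since 0 < η < 1, the good is a necessity.

0.729 (necessity)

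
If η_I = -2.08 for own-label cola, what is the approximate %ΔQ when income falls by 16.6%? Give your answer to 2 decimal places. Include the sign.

34.53%

%ΔQ ≈ η × %ΔI = -2.08 × (-16.6%) = 34.53%.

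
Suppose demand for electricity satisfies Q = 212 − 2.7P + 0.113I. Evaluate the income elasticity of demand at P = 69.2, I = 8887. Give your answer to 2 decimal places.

0.98

At P = 69.2, I = 8887: Q = 1029.391.
Holding P constant, ∂Q/∂I = 0.113.
η_I = (∂Q/∂I)·(I/Q) = 0.113 × (8887/1029.391) = 0.98.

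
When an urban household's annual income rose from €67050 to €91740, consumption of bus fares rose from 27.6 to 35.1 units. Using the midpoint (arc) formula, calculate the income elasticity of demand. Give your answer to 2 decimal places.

0.77

ΔQ = 35.1 − 27.6 = 7.5; midpoint Q̄ = (27.6 + 35.1)/2 = 31.35.
ΔI = 91740 − 67050 = 24690; midpoint Ī = (67050 + 91740)/2 = 79395.
η = (ΔQ/Q̄) ÷ (ΔI/Ī) = (7.5/31.35) ÷ (24690/79395) = 0.77.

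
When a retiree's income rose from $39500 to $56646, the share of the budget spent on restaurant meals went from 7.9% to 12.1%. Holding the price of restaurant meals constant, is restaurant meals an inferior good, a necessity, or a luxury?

The budget share rises as income rises, so η > 1.

luxury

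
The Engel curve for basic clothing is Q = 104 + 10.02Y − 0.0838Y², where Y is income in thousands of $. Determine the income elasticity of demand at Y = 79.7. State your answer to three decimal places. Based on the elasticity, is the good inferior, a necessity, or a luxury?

-0.718 (inferior good)

At Y = 79.7: Q = 370.2889.
dQ/dY = 10.02 − 0.1676Y = -3.33772.
η = (dQ/dY)·(Y/Q) = -3.33772 × (79.7/370.2889) = -0.718.
η < 0 ⇒ inferior good.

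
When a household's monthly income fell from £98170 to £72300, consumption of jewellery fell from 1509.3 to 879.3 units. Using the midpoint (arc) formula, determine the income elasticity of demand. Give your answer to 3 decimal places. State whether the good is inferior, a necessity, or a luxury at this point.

1.738 (luxury)

ΔQ = 879.3 − 1509.3 = -630; midpoint Q̄ = (1509.3 + 879.3)/2 = 1194.3.
ΔI = 72300 − 98170 = -25870; midpoint Ī = (98170 + 72300)/2 = 85235.
η = (ΔQ/Q̄) ÷ (ΔI/Ī) = (-630/1194.3) ÷ (-25870/85235) = 1.738.
η > 1 ⇒ luxury.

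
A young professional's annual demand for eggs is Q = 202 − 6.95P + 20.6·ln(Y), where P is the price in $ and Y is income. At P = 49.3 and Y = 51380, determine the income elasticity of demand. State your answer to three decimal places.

0.249

At P = 49.3, Y = 51380: Q = 82.813.
Holding P constant, ∂Q/∂Y = 20.6/Y = 0.000400934.
η_Y = (∂Q/∂Y)·(Y/Q) = 0.000400934 × (51380/82.813) = 0.249.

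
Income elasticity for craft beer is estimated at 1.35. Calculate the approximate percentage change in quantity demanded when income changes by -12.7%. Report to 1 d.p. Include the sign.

%ΔQ ≈ η × %ΔI = 1.35 × (-12.7%) = -17.1%.

-17.1%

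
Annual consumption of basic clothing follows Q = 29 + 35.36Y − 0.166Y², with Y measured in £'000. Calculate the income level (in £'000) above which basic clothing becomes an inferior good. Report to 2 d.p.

dQ/dY = 35.36 − 0.332Y.
The good is inferior where dQ/dY < 0. Setting dQ/dY = 0 gives Y = 35.36 / 0.332 = 106.51.

106.51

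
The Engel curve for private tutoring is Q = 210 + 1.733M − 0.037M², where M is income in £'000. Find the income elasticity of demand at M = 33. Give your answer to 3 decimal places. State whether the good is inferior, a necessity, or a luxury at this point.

-0.103 (inferior good)

At M = 33: Q = 226.8960.
dQ/dM = 1.733 − 0.074M = -0.70900.
η = (dQ/dM)·(M/Q) = -0.70900 × (33/226.8960) = -0.103.
η < 0 ⇒ inferior good.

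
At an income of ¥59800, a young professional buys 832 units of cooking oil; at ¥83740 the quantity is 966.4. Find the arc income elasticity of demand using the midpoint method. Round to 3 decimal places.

ΔQ = 966.4 − 832 = 134.4; midpoint Q̄ = (832 + 966.4)/2 = 899.2.
ΔI = 83740 − 59800 = 23940; midpoint Ī = (59800 + 83740)/2 = 71770.
η = (ΔQ/Q̄) ÷ (ΔI/Ī) = (134.4/899.2) ÷ (23940/71770) = 0.448.

0.448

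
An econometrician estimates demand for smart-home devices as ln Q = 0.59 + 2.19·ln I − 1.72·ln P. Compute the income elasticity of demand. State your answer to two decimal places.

2.19

In a log-linear demand, the coefficient on ln I is the income elasticity.
So η = 2.19.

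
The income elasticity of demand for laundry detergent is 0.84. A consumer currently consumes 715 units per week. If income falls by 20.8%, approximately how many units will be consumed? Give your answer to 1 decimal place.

590.1

%ΔQ ≈ η × %ΔI = 0.84 × (-20.8%) = -17.472%.
New Q ≈ 715 × (1 − 0.17472) = 590.1.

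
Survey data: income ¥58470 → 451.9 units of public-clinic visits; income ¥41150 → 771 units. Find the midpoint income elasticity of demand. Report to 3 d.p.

ΔQ = 771 − 451.9 = 319.1; midpoint Q̄ = (451.9 + 771)/2 = 611.45.
ΔI = 41150 − 58470 = -17320; midpoint Ī = (58470 + 41150)/2 = 49810.
η = (ΔQ/Q̄) ÷ (ΔI/Ī) = (319.1/611.45) ÷ (-17320/49810) = -1.501.

-1.501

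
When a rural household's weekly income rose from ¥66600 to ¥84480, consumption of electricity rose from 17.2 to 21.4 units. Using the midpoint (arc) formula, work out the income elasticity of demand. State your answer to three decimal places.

0.919

ΔQ = 21.4 − 17.2 = 4.2; midpoint Q̄ = (17.2 + 21.4)/2 = 19.3.
ΔI = 84480 − 66600 = 17880; midpoint Ī = (66600 + 84480)/2 = 75540.
η = (ΔQ/Q̄) ÷ (ΔI/Ī) = (4.2/19.3) ÷ (17880/75540) = 0.919.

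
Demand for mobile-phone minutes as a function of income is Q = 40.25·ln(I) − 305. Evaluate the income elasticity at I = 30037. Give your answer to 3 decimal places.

0.366

At I = 30037: Q = 109.985.
dQ/dI = 40.25/I = 0.00134001 at this income.
η = (dQ/dI)·(I/Q) = 0.00134001 × (30037/109.985) = 0.366.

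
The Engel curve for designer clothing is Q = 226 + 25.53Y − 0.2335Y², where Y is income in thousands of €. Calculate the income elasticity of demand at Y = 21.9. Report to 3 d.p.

0.498

At Y = 21.9: Q = 673.1181.
dQ/dY = 25.53 − 0.467Y = 15.30270.
η = (dQ/dY)·(Y/Q) = 15.30270 × (21.9/673.1181) = 0.498.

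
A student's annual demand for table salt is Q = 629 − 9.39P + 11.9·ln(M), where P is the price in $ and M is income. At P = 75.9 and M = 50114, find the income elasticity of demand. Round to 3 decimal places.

At P = 75.9, M = 50114: Q = 45.081.
Holding P constant, ∂Q/∂M = 11.9/M = 0.000237459.
η_M = (∂Q/∂M)·(M/Q) = 0.000237459 × (50114/45.081) = 0.264.

0.264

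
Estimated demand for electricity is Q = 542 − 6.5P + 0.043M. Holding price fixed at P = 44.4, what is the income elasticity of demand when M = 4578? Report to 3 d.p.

0.437

At P = 44.4, M = 4578: Q = 450.254.
Holding P constant, ∂Q/∂M = 0.043.
η_M = (∂Q/∂M)·(M/Q) = 0.043 × (4578/450.254) = 0.437.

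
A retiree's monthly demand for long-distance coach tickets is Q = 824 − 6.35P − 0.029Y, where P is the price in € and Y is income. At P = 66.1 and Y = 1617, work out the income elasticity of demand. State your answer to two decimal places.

-0.13

At P = 66.1, Y = 1617: Q = 357.372.
Holding P constant, ∂Q/∂Y = −0.029.
η_Y = (∂Q/∂Y)·(Y/Q) = -0.029 × (1617/357.372) = -0.13.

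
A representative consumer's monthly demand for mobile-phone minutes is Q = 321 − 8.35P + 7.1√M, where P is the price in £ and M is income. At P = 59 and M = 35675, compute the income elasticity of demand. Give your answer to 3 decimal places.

0.573

At P = 59, M = 35675: Q = 1169.386.
Holding P constant, ∂Q/∂M = 7.1/(2√M) = 0.0187952.
η_M = (∂Q/∂M)·(M/Q) = 0.0187952 × (35675/1169.386) = 0.573.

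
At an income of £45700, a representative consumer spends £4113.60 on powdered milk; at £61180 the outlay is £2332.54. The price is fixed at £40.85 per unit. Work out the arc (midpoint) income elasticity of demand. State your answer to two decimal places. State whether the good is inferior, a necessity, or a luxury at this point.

With a constant price, Q₁ = 4113.60/40.85 = 100.700 and Q₂ = 2332.54/40.85 = 57.100 (equivalently, work directly with expenditure since P cancels).
Midpoint %ΔQ = (2332.54 − 4113.60)/3223.07 = -0.55260; midpoint %ΔI = (61180 − 45700)/53440 = 0.28967.
η = -0.55260 / 0.28967 = -1.91.
η < 0 ⇒ inferior good.

-1.91 (inferior good)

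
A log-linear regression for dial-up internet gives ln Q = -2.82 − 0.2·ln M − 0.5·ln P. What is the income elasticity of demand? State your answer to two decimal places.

In a log-linear demand, the coefficient on ln M is the income elasticity.
So η = -0.20.

-0.20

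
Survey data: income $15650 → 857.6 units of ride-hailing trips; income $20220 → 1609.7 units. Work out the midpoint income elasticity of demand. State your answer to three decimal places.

ΔQ = 1609.7 − 857.6 = 752.1; midpoint Q̄ = (857.6 + 1609.7)/2 = 1233.65.
ΔI = 20220 − 15650 = 4570; midpoint Ī = (15650 + 20220)/2 = 17935.
η = (ΔQ/Q̄) ÷ (ΔI/Ī) = (752.1/1233.65) ÷ (4570/17935) = 2.393.

2.393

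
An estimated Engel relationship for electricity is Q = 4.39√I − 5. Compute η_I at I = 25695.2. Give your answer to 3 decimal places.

0.504

At I = 25695.2: Q = 698.705.
dQ/dI = 4.39/(2√I) = 0.0136933 at this income.
η = (dQ/dI)·(I/Q) = 0.0136933 × (25695.2/698.705) = 0.504.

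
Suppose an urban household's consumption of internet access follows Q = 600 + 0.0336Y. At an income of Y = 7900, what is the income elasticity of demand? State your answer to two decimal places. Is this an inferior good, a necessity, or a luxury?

0.31 (necessity)

At Y = 7900: Q = 865.440.
dQ/dY = 0.0336.
η = (dQ/dY)·(Y/Q) = 0.0336 × (7900/865.440) = 0.31.
Since 0 < η < 1, the good is a necessity.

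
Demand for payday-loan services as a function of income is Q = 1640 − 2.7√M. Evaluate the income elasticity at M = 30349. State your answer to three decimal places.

At M = 30349: Q = 1169.634.
dQ/dM = -2.7/(2√M) = -0.00774928 at this income.
η = (dQ/dM)·(M/Q) = -0.00774928 × (30349/1169.634) = -0.201.

-0.201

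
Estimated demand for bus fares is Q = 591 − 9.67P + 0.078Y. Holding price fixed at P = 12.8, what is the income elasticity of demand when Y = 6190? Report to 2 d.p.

0.51

At P = 12.8, Y = 6190: Q = 950.044.
Holding P constant, ∂Q/∂Y = 0.078.
η_Y = (∂Q/∂Y)·(Y/Q) = 0.078 × (6190/950.044) = 0.51.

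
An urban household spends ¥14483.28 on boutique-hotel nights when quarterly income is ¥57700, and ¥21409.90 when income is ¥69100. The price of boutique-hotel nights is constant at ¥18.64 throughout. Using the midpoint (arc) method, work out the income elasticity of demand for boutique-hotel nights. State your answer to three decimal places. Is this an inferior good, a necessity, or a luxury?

2.146 (luxury)

With a constant price, Q₁ = 14483.28/18.64 = 777.000 and Q₂ = 21409.90/18.64 = 1148.600 (equivalently, work directly with expenditure since P cancels).
Midpoint %ΔQ = (21409.90 − 14483.28)/17946.59 = 0.38596; midpoint %ΔI = (69100 − 57700)/63400 = 0.17981.
η = 0.38596 / 0.17981 = 2.146.
η > 1 ⇒ luxury.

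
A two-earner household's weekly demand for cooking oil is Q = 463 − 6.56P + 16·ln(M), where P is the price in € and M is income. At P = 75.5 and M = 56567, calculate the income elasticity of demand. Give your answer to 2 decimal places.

At P = 75.5, M = 56567: Q = 142.811.
Holding P constant, ∂Q/∂M = 16/M = 0.00028285.
η_M = (∂Q/∂M)·(M/Q) = 0.00028285 × (56567/142.811) = 0.11.

0.11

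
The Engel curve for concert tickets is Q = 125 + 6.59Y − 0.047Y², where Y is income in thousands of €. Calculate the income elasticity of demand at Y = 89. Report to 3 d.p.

At Y = 89: Q = 339.2230.
dQ/dY = 6.59 − 0.094Y = -1.77600.
η = (dQ/dY)·(Y/Q) = -1.77600 × (89/339.2230) = -0.466.

-0.466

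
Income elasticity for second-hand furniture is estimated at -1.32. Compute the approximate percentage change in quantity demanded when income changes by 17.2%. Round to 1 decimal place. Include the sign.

%ΔQ ≈ η × %ΔI = -1.32 × 17.2% = -22.7%.

-22.7%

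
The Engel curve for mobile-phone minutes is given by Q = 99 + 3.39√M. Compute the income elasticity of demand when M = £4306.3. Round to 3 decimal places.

At M = 4306.3: Q = 321.460.
dQ/dM = 3.39/(2√M) = 0.0258296 at this income.
η = (dQ/dM)·(M/Q) = 0.0258296 × (4306.3/321.460) = 0.346.

0.346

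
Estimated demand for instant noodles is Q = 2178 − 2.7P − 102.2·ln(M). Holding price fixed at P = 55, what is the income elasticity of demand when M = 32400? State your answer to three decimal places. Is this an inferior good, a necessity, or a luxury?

-0.106 (inferior good)

At P = 55, M = 32400: Q = 968.060.
Holding P constant, ∂Q/∂M = -102.2/M = -0.00315432.
η_M = (∂Q/∂M)·(M/Q) = -0.00315432 × (32400/968.060) = -0.106.
Since η < 0, this is an inferior good.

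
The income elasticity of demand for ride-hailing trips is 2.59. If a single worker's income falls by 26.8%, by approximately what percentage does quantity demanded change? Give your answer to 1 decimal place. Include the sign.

-69.4%

%ΔQ ≈ η × %ΔI = 2.59 × (-26.8%) = -69.4%.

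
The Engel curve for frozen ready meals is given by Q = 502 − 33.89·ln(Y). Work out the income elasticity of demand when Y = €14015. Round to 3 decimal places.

-0.190

At Y = 14015: Q = 178.422.
dQ/dY = -33.89/Y = -0.00241812 at this income.
η = (dQ/dY)·(Y/Q) = -0.00241812 × (14015/178.422) = -0.190.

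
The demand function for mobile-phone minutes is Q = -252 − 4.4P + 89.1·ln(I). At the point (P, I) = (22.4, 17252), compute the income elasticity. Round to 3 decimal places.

0.172

At P = 22.4, I = 17252: Q = 518.671.
Holding P constant, ∂Q/∂I = 89.1/I = 0.00516462.
η_I = (∂Q/∂I)·(I/Q) = 0.00516462 × (17252/518.671) = 0.172.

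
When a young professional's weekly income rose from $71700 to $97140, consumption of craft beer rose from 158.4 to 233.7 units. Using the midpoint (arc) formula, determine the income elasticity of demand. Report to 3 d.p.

1.275

ΔQ = 233.7 − 158.4 = 75.3; midpoint Q̄ = (158.4 + 233.7)/2 = 196.05.
ΔI = 97140 − 71700 = 25440; midpoint Ī = (71700 + 97140)/2 = 84420.
η = (ΔQ/Q̄) ÷ (ΔI/Ī) = (75.3/196.05) ÷ (25440/84420) = 1.275.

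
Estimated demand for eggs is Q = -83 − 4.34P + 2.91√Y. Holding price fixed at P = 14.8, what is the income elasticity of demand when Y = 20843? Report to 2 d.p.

At P = 14.8, Y = 20843: Q = 272.888.
Holding P constant, ∂Q/∂Y = 2.91/(2√Y) = 0.0100782.
η_Y = (∂Q/∂Y)·(Y/Q) = 0.0100782 × (20843/272.888) = 0.77.

0.77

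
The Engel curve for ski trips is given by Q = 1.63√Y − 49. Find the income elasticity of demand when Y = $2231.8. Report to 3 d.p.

1.375

At Y = 2231.8: Q = 28.004.
dQ/dY = 1.63/(2√Y) = 0.0172516 at this income.
η = (dQ/dY)·(Y/Q) = 0.0172516 × (2231.8/28.004) = 1.375.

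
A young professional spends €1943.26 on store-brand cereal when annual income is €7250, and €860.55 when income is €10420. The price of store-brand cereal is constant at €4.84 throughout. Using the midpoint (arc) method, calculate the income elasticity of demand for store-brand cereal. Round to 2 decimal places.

With a constant price, Q₁ = 1943.26/4.84 = 401.500 and Q₂ = 860.55/4.84 = 177.800 (equivalently, work directly with expenditure since P cancels).
Midpoint %ΔQ = (860.55 − 1943.26)/1401.91 = -0.77231; midpoint %ΔI = (10420 − 7250)/8835 = 0.35880.
η = -0.77231 / 0.35880 = -2.15.

-2.15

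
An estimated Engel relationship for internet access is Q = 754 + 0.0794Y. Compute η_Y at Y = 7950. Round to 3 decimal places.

0.456

At Y = 7950: Q = 1385.230.
dQ/dY = 0.0794.
η = (dQ/dY)·(Y/Q) = 0.0794 × (7950/1385.230) = 0.456.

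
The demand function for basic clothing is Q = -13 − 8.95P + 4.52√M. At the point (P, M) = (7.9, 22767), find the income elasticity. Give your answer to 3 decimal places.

0.570

At P = 7.9, M = 22767: Q = 598.306.
Holding P constant, ∂Q/∂M = 4.52/(2√M) = 0.0149781.
η_M = (∂Q/∂M)·(M/Q) = 0.0149781 × (22767/598.306) = 0.570.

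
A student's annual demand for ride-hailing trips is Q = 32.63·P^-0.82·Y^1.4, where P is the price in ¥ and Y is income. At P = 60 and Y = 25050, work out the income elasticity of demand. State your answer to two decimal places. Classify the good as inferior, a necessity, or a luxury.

1.40 (luxury)

For a multiplicative demand Q = A·P^α·Y^β, the income elasticity is β everywhere.
Here β = 1.4, so η = 1.40.
Since η > 1, this is a luxury.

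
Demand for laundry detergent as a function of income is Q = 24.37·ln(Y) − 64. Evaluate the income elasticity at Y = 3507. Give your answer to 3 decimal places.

0.181

At Y = 3507: Q = 134.921.
dQ/dY = 24.37/Y = 0.00694896 at this income.
η = (dQ/dY)·(Y/Q) = 0.00694896 × (3507/134.921) = 0.181.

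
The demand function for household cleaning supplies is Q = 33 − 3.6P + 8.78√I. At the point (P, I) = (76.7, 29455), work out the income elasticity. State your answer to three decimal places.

0.596

At P = 76.7, I = 29455: Q = 1263.744.
Holding P constant, ∂Q/∂I = 8.78/(2√I) = 0.0255791.
η_I = (∂Q/∂I)·(I/Q) = 0.0255791 × (29455/1263.744) = 0.596.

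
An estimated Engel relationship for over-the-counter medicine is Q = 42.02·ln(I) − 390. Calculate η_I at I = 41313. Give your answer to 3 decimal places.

At I = 41313: Q = 56.628.
dQ/dI = 42.02/I = 0.00101711 at this income.
η = (dQ/dI)·(I/Q) = 0.00101711 × (41313/56.628) = 0.742.

0.742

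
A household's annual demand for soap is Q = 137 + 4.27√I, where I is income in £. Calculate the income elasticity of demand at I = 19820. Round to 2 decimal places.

0.41

At I = 19820: Q = 738.146.
dQ/dI = 4.27/(2√I) = 0.0151651 at this income.
η = (dQ/dI)·(I/Q) = 0.0151651 × (19820/738.146) = 0.41.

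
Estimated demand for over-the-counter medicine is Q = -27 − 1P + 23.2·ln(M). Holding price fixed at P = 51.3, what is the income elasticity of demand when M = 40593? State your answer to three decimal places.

At P = 51.3, M = 40593: Q = 167.883.
Holding P constant, ∂Q/∂M = 23.2/M = 0.000571527.
η_M = (∂Q/∂M)·(M/Q) = 0.000571527 × (40593/167.883) = 0.138.

0.138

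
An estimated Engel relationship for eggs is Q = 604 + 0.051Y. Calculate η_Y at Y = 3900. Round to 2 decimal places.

0.25

At Y = 3900: Q = 802.900.
dQ/dY = 0.051.
η = (dQ/dY)·(Y/Q) = 0.051 × (3900/802.900) = 0.25.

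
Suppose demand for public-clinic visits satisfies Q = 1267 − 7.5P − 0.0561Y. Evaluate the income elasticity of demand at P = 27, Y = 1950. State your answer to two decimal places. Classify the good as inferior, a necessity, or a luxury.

At P = 27, Y = 1950: Q = 955.105.
Holding P constant, ∂Q/∂Y = −0.0561.
η_Y = (∂Q/∂Y)·(Y/Q) = -0.0561 × (1950/955.105) = -0.11.
Since η < 0, this is an inferior good.

-0.11 (inferior good)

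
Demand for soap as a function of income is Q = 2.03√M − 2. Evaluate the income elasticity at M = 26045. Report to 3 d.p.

0.503

At M = 26045: Q = 325.611.
dQ/dM = 2.03/(2√M) = 0.00628932 at this income.
η = (dQ/dM)·(M/Q) = 0.00628932 × (26045/325.611) = 0.503.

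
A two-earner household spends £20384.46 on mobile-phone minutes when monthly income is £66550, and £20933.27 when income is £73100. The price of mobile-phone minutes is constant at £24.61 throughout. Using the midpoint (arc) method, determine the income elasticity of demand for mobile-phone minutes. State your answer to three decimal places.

With a constant price, Q₁ = 20384.46/24.61 = 828.300 and Q₂ = 20933.27/24.61 = 850.600 (equivalently, work directly with expenditure since P cancels).
Midpoint %ΔQ = (20933.27 − 20384.46)/20658.86 = 0.02657; midpoint %ΔI = (73100 − 66550)/69825 = 0.09381.
η = 0.02657 / 0.09381 = 0.283.

0.283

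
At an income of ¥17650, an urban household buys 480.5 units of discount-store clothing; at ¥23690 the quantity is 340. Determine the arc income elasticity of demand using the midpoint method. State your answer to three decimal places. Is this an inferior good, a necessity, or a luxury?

ΔQ = 340 − 480.5 = -140.5; midpoint Q̄ = (480.5 + 340)/2 = 410.25.
ΔI = 23690 − 17650 = 6040; midpoint Ī = (17650 + 23690)/2 = 20670.
η = (ΔQ/Q̄) ÷ (ΔI/Ī) = (-140.5/410.25) ÷ (6040/20670) = -1.172.
η < 0 ⇒ inferior good.

-1.172 (inferior good)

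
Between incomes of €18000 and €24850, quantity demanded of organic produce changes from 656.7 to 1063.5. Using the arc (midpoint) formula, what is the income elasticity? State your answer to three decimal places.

1.479

ΔQ = 1063.5 − 656.7 = 406.8; midpoint Q̄ = (656.7 + 1063.5)/2 = 860.1.
ΔI = 24850 − 18000 = 6850; midpoint Ī = (18000 + 24850)/2 = 21425.
η = (ΔQ/Q̄) ÷ (ΔI/Ī) = (406.8/860.1) ÷ (6850/21425) = 1.479.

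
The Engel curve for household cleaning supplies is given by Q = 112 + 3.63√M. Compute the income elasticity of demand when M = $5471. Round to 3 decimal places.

At M = 5471: Q = 380.497.
dQ/dM = 3.63/(2√M) = 0.0245382 at this income.
η = (dQ/dM)·(M/Q) = 0.0245382 × (5471/380.497) = 0.353.

0.353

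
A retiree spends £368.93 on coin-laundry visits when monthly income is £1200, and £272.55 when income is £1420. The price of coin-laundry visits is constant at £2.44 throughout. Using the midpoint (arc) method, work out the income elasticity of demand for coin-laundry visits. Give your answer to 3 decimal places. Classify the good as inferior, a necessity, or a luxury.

-1.789 (inferior good)

With a constant price, Q₁ = 368.93/2.44 = 151.201 and Q₂ = 272.55/2.44 = 111.701 (equivalently, work directly with expenditure since P cancels).
Midpoint %ΔQ = (272.55 − 368.93)/320.74 = -0.30049; midpoint %ΔI = (1420 − 1200)/1310 = 0.16794.
η = -0.30049 / 0.16794 = -1.789.
η < 0 ⇒ inferior good.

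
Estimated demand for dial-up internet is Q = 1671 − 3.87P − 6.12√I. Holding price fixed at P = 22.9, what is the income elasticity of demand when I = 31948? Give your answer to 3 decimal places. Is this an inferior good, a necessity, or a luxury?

At P = 22.9, I = 31948: Q = 488.488.
Holding P constant, ∂Q/∂I = -6.12/(2√I) = -0.0171198.
η_I = (∂Q/∂I)·(I/Q) = -0.0171198 × (31948/488.488) = -1.120.
Since η < 0, this is an inferior good.

-1.120 (inferior good)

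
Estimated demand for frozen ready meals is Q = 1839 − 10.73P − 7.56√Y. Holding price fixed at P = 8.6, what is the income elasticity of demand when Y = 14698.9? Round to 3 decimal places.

-0.552

At P = 8.6, Y = 14698.9: Q = 830.155.
Holding P constant, ∂Q/∂Y = -7.56/(2√Y) = -0.0311781.
η_Y = (∂Q/∂Y)·(Y/Q) = -0.0311781 × (14698.9/830.155) = -0.552.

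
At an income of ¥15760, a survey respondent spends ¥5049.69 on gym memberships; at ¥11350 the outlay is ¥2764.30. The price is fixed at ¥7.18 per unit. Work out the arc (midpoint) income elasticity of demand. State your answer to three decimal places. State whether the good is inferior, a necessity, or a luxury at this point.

1.798 (luxury)

With a constant price, Q₁ = 5049.69/7.18 = 703.299 and Q₂ = 2764.30/7.18 = 385.000 (equivalently, work directly with expenditure since P cancels).
Midpoint %ΔQ = (2764.30 − 5049.69)/3907.00 = -0.58495; midpoint %ΔI = (11350 − 15760)/13555 = -0.32534.
η = -0.58495 / -0.32534 = 1.798.
η > 1 ⇒ luxury.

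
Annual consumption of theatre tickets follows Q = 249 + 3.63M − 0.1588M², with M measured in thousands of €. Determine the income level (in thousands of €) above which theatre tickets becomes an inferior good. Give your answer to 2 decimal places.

11.43

dQ/dM = 3.63 − 0.3176M.
The good is inferior where dQ/dM < 0. Setting dQ/dM = 0 gives M = 3.63 / 0.3176 = 11.43.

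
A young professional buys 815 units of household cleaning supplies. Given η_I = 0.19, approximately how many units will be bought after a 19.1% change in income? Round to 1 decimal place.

%ΔQ ≈ η × %ΔI = 0.19 × 19.1% = 3.629%.
New Q ≈ 815 × (1 + 0.03629) = 844.6.

844.6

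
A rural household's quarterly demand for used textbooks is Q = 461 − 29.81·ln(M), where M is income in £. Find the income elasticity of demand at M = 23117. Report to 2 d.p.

-0.18

At M = 23117: Q = 161.459.
dQ/dM = -29.81/M = -0.00128953 at this income.
η = (dQ/dM)·(M/Q) = -0.00128953 × (23117/161.459) = -0.18.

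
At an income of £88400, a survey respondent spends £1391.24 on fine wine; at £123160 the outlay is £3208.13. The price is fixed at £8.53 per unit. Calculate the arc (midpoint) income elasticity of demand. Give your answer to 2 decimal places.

With a constant price, Q₁ = 1391.24/8.53 = 163.100 and Q₂ = 3208.13/8.53 = 376.100 (equivalently, work directly with expenditure since P cancels).
Midpoint %ΔQ = (3208.13 − 1391.24)/2299.69 = 0.79006; midpoint %ΔI = (123160 − 88400)/105780 = 0.32861.
η = 0.79006 / 0.32861 = 2.40.

2.40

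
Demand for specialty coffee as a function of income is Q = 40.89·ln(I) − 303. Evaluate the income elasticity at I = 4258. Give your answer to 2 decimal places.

At I = 4258: Q = 38.700.
dQ/dI = 40.89/I = 0.0096031 at this income.
η = (dQ/dI)·(I/Q) = 0.0096031 × (4258/38.700) = 1.06.

1.06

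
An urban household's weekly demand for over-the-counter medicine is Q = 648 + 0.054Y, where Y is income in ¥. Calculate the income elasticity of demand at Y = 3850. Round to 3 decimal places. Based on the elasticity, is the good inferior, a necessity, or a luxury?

0.243 (necessity)

At Y = 3850: Q = 855.900.
dQ/dY = 0.054.
η = (dQ/dY)·(Y/Q) = 0.054 × (3850/855.900) = 0.243.
Since 0 < η < 1, the good is a necessity.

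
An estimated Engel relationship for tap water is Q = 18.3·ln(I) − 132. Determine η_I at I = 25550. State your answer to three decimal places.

At I = 25550: Q = 53.716.
dQ/dI = 18.3/I = 0.000716243 at this income.
η = (dQ/dI)·(I/Q) = 0.000716243 × (25550/53.716) = 0.341.

0.341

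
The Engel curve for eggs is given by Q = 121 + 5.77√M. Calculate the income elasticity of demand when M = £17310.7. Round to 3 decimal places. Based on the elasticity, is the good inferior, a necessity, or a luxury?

At M = 17310.7: Q = 880.160.
dQ/dM = 5.77/(2√M) = 0.0219275 at this income.
η = (dQ/dM)·(M/Q) = 0.0219275 × (17310.7/880.160) = 0.431.
Since 0 < η < 1, the good is a necessity.

0.431 (necessity)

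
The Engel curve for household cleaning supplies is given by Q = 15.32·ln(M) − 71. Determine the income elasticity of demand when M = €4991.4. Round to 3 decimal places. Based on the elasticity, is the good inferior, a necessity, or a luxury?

At M = 4991.4: Q = 59.457.
dQ/dM = 15.32/M = 0.00306928 at this income.
η = (dQ/dM)·(M/Q) = 0.00306928 × (4991.4/59.457) = 0.258.
Since 0 < η < 1, the good is a necessity.

0.258 (necessity)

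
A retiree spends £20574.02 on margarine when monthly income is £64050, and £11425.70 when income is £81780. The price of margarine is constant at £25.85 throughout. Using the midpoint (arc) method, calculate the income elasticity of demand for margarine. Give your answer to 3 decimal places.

-2.351

With a constant price, Q₁ = 20574.02/25.85 = 795.900 and Q₂ = 11425.70/25.85 = 442.000 (equivalently, work directly with expenditure since P cancels).
Midpoint %ΔQ = (11425.70 − 20574.02)/15999.86 = -0.57178; midpoint %ΔI = (81780 − 64050)/72915 = 0.24316.
η = -0.57178 / 0.24316 = -2.351.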